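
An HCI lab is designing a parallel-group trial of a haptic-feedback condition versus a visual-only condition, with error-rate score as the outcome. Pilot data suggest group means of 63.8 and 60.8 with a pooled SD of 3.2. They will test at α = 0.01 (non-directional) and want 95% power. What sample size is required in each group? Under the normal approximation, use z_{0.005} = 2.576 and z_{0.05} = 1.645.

n = 41 per group

Cohen's d = |M₁ − M₂| / SD_pooled = |63.8 − 60.8| / 3.2 = 3.0 / 3.2 = 0.938.
For two independent groups with equal n: n = 2·((z_{α/2} + z_β) / d)².
z_{α/2} + z_β = 2.576 + 1.645 = 4.221.
n = 2 × (4.221 / 0.938)² = 2 × 4.500² = 2 × 20.25 = 40.5.
Round up to the next whole participant.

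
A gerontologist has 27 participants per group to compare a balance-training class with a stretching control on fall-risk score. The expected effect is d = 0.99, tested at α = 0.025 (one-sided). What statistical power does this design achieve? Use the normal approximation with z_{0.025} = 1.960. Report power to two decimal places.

For two equal groups, power = Φ(d·√(n/2) − z_{α}).
d·√(n/2) = 0.99 × √(27/2) = 0.99 × 3.674 = 3.637.
z_β = 3.637 − 1.960 = 1.677.
Power = Φ(1.677) = 0.953.

power ≈ 0.95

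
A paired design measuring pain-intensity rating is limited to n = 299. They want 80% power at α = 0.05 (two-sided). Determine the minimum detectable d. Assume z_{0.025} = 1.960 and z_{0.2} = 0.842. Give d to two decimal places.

d_min ≈ 0.16

For a single sample (or paired design) of n = 299: d_min = (z_{α/2} + z_β)/√n.
z-sum = 1.960 + 0.842 = 2.802.
d_min = 2.802 / √299 = 2.802 / 17.292 = 0.162.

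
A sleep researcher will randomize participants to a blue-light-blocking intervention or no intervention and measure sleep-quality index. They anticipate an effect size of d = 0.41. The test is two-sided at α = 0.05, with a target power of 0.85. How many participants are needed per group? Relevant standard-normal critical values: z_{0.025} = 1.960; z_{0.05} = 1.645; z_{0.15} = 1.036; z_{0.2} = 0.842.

n = 107 per group

For two independent groups with equal n: n = 2·((z_{α/2} + z_β) / d)².
z_{α/2} + z_β = 1.960 + 1.036 = 2.996.
n = 2 × (2.996 / 0.41)² = 2 × 7.307² = 2 × 53.40 = 106.8.
Round up to the next whole participant.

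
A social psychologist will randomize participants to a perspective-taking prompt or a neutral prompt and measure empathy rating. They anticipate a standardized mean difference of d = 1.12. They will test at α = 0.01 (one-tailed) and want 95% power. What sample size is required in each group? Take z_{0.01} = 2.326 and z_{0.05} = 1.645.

n = 26 per group

For two independent groups with equal n: n = 2·((z_{α} + z_β) / d)².
z_{α} + z_β = 2.326 + 1.645 = 3.971.
n = 2 × (3.971 / 1.12)² = 2 × 3.546² = 2 × 12.57 = 25.1.
Round up to the next whole participant.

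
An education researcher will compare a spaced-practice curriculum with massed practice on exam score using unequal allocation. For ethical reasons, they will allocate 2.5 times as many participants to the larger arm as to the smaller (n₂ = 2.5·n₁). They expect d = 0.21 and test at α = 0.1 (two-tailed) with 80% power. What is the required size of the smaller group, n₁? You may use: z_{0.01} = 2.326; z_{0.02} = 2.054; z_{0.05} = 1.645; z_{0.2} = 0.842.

n₁ = 197

With allocation ratio k = n₂/n₁ = 2.5, Var(x̄₁−x̄₂) = σ²(1/n₁ + 1/(k·n₁)) = σ²·(k+1)/(k·n₁).
So n₁ = (1 + 1/k)·((z_{α/2} + z_β)/d)² = 1.400 × (2.487/0.21)².
n₁ = 1.400 × 140.25 = 196.4.
Round up: n₁ = 197, giving n₂ = ⌈2.5 × 197⌉ = ⌈492.5⌉ = 493.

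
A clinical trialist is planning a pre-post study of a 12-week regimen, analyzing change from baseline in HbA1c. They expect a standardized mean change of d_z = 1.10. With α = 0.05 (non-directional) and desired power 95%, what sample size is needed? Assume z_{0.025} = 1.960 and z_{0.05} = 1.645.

n = 11 pairs

For a paired (one-sample on differences) test: n = ((z_{α/2} + z_β) / d)².
z_{α/2} + z_β = 1.960 + 1.645 = 3.605.
n = (3.605 / 1.10)² = 3.277² = 10.74.
Round up.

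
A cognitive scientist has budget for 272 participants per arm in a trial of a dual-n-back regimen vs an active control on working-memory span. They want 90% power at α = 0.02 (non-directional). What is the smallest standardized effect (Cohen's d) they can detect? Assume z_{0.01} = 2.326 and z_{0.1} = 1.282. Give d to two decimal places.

d_min ≈ 0.31

For two independent groups of n = 272 each: d_min = (z_{α/2} + z_β)·√(2/n).
z-sum = 2.326 + 1.282 = 3.608.
d_min = 3.608 × √(2/272) = 3.608 × 0.0857 = 0.309.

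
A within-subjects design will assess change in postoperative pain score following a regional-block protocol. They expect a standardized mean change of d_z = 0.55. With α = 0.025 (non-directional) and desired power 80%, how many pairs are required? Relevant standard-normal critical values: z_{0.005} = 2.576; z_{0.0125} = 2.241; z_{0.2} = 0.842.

n = 32 pairs

For a paired (one-sample on differences) test: n = ((z_{α/2} + z_β) / d)².
z_{α/2} + z_β = 2.241 + 0.842 = 3.083.
n = (3.083 / 0.55)² = 5.605² = 31.42.
Round up.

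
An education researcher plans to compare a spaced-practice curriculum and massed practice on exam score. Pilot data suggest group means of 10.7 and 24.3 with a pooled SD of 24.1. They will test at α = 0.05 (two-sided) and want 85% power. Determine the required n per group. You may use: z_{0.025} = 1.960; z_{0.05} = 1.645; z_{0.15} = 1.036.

n = 57 per group

Cohen's d = |M₁ − M₂| / SD_pooled = |10.7 − 24.3| / 24.1 = 13.6 / 24.1 = 0.564.
For two independent groups with equal n: n = 2·((z_{α/2} + z_β) / d)².
z_{α/2} + z_β = 1.960 + 1.036 = 2.996.
n = 2 × (2.996 / 0.564)² = 2 × 5.312² = 2 × 28.22 = 56.4.
Round up to the next whole participant.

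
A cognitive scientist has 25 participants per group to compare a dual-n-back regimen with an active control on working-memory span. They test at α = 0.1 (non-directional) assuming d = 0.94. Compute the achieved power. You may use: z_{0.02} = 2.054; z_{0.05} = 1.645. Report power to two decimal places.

power ≈ 0.95

For two equal groups, power = Φ(d·√(n/2) − z_{α/2}).
d·√(n/2) = 0.94 × √(25/2) = 0.94 × 3.536 = 3.323.
z_β = 3.323 − 1.645 = 1.678.
Power = Φ(1.678) = 0.953.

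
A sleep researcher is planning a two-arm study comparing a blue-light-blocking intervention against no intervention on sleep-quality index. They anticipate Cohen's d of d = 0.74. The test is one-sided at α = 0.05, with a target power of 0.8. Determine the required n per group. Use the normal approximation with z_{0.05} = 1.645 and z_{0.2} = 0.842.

n = 23 per group

For two independent groups with equal n: n = 2·((z_{α} + z_β) / d)².
z_{α} + z_β = 1.645 + 0.842 = 2.487.
n = 2 × (2.487 / 0.74)² = 2 × 3.361² = 2 × 11.30 = 22.6.
Round up to the next whole participant.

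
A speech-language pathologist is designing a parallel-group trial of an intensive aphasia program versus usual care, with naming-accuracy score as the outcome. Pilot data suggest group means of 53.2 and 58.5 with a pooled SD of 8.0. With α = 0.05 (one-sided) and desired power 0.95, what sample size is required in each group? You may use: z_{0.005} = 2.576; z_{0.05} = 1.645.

n = 50 per group

Cohen's d = |M₁ − M₂| / SD_pooled = |53.2 − 58.5| / 8.0 = 5.3 / 8.0 = 0.662.
For two independent groups with equal n: n = 2·((z_{α} + z_β) / d)².
z_{α} + z_β = 1.645 + 1.645 = 3.290.
n = 2 × (3.290 / 0.662)² = 2 × 4.970² = 2 × 24.70 = 49.4.
Round up to the next whole participant.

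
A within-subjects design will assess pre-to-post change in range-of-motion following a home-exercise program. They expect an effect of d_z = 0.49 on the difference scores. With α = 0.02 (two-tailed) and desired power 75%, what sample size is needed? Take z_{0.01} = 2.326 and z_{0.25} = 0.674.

For a paired (one-sample on differences) test: n = ((z_{α/2} + z_β) / d)².
z_{α/2} + z_β = 2.326 + 0.674 = 3.000.
n = (3.000 / 0.49)² = 6.122² = 37.48.
Round up.

n = 38 pairs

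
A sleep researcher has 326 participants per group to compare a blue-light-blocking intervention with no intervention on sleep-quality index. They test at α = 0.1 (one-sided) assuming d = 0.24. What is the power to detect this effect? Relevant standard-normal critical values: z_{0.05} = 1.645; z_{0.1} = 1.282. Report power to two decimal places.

For two equal groups, power = Φ(d·√(n/2) − z_{α}).
d·√(n/2) = 0.24 × √(326/2) = 0.24 × 12.767 = 3.064.
z_β = 3.064 − 1.282 = 1.782.
Power = Φ(1.782) = 0.963.

power ≈ 0.96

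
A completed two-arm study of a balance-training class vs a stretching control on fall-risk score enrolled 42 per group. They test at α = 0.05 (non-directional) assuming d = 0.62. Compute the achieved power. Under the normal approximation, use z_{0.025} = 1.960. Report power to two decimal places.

For two equal groups, power = Φ(d·√(n/2) − z_{α/2}).
d·√(n/2) = 0.62 × √(42/2) = 0.62 × 4.583 = 2.841.
z_β = 2.841 − 1.960 = 0.881.
Power = Φ(0.881) = 0.811.

power ≈ 0.81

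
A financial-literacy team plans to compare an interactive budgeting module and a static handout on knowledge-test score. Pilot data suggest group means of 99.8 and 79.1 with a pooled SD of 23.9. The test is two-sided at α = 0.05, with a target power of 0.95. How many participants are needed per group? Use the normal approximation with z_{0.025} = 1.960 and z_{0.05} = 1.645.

n = 35 per group

Cohen's d = |M₁ − M₂| / SD_pooled = |99.8 − 79.1| / 23.9 = 20.7 / 23.9 = 0.866.
For two independent groups with equal n: n = 2·((z_{α/2} + z_β) / d)².
z_{α/2} + z_β = 1.960 + 1.645 = 3.605.
n = 2 × (3.605 / 0.866)² = 2 × 4.163² = 2 × 17.33 = 34.7.
Round up to the next whole participant.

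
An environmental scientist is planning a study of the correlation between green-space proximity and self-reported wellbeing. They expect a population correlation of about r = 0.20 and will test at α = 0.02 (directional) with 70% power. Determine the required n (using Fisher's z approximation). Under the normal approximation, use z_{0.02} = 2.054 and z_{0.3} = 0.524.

Fisher's z: C = ½·ln((1+r)/(1−r)) = ½·ln(1.5000) = 0.2027.
n = ((z_{α} + z_β)/C)² + 3.
(2.054 + 0.524) / 0.2027 = 2.578 / 0.2027 = 12.718.
n = 12.718² + 3 = 161.76 + 3 = 164.8.
Round up.

n = 165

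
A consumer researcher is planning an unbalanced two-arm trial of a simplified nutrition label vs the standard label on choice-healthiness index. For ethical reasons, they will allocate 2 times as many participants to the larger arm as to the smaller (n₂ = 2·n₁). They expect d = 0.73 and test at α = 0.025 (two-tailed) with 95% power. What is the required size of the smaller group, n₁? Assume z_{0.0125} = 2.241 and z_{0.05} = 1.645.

With allocation ratio k = n₂/n₁ = 2, Var(x̄₁−x̄₂) = σ²(1/n₁ + 1/(k·n₁)) = σ²·(k+1)/(k·n₁).
So n₁ = (1 + 1/k)·((z_{α/2} + z_β)/d)² = 1.500 × (3.886/0.73)².
n₁ = 1.500 × 28.34 = 42.5.
Round up: n₁ = 43, giving n₂ = 2 × 43 = 86.

n₁ = 43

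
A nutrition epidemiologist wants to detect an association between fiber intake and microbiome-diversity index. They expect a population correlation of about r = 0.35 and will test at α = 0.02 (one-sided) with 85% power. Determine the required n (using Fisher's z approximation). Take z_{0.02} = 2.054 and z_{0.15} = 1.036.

Fisher's z: C = ½·ln((1+r)/(1−r)) = ½·ln(2.0769) = 0.3654.
n = ((z_{α} + z_β)/C)² + 3.
(2.054 + 1.036) / 0.3654 = 3.090 / 0.3654 = 8.456.
n = 8.456² + 3 = 71.51 + 3 = 74.5.
Round up.

n = 75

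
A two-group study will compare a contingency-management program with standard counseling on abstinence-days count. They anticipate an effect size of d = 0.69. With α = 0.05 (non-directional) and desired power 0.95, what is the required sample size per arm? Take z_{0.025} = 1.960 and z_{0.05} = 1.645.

n = 55 per group

For two independent groups with equal n: n = 2·((z_{α/2} + z_β) / d)².
z_{α/2} + z_β = 1.960 + 1.645 = 3.605.
n = 2 × (3.605 / 0.69)² = 2 × 5.225² = 2 × 27.30 = 54.6.
Round up to the next whole participant.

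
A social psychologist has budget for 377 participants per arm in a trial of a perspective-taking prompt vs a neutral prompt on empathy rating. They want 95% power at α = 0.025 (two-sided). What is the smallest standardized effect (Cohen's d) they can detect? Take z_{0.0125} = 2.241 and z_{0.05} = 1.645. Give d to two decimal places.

d_min ≈ 0.28

For two independent groups of n = 377 each: d_min = (z_{α/2} + z_β)·√(2/n).
z-sum = 2.241 + 1.645 = 3.886.
d_min = 3.886 × √(2/377) = 3.886 × 0.0728 = 0.283.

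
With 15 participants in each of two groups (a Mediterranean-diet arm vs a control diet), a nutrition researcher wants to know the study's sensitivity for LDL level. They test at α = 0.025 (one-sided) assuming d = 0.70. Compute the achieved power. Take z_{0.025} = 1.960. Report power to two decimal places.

For two equal groups, power = Φ(d·√(n/2) − z_{α}).
d·√(n/2) = 0.70 × √(15/2) = 0.70 × 2.739 = 1.917.
z_β = 1.917 − 1.960 = -0.043.
Power = Φ(-0.043) = 0.483.

power ≈ 0.48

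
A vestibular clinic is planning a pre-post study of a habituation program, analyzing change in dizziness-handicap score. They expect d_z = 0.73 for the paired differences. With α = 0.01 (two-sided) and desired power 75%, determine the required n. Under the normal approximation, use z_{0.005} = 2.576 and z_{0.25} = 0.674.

For a paired (one-sample on differences) test: n = ((z_{α/2} + z_β) / d)².
z_{α/2} + z_β = 2.576 + 0.674 = 3.250.
n = (3.250 / 0.73)² = 4.452² = 19.82.
Round up.

n = 20 pairs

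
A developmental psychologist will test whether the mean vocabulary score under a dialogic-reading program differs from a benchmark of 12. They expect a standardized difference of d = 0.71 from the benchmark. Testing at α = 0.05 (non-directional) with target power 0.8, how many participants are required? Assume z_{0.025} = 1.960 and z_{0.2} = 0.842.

n = 16

For a one-sample test: n = ((z_{α/2} + z_β) / d)².
z_{α/2} + z_β = 1.960 + 0.842 = 2.802.
n = (2.802 / 0.71)² = 3.946² = 15.57.
Round up.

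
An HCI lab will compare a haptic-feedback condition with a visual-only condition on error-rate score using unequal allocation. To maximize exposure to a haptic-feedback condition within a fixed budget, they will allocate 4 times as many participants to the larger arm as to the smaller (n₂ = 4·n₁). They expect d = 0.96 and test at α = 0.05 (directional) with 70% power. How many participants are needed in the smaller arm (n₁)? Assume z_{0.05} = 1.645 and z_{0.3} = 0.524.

With allocation ratio k = n₂/n₁ = 4, Var(x̄₁−x̄₂) = σ²(1/n₁ + 1/(k·n₁)) = σ²·(k+1)/(k·n₁).
So n₁ = (1 + 1/k)·((z_{α} + z_β)/d)² = 1.250 × (2.169/0.96)².
n₁ = 1.250 × 5.10 = 6.4.
Round up: n₁ = 7, giving n₂ = 4 × 7 = 28.

n₁ = 7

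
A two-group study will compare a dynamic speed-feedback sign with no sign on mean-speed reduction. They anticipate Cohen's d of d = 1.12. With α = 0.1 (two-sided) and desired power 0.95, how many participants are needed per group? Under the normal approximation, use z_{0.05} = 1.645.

n = 18 per group

For two independent groups with equal n: n = 2·((z_{α/2} + z_β) / d)².
z_{α/2} + z_β = 1.645 + 1.645 = 3.290.
n = 2 × (3.290 / 1.12)² = 2 × 2.937² = 2 × 8.63 = 17.3.
Round up to the next whole participant.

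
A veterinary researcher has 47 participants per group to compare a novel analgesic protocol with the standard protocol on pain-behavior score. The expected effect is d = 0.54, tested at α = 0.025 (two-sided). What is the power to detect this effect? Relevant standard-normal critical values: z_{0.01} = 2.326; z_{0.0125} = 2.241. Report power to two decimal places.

For two equal groups, power = Φ(d·√(n/2) − z_{α/2}).
d·√(n/2) = 0.54 × √(47/2) = 0.54 × 4.848 = 2.618.
z_β = 2.618 − 2.241 = 0.377.
Power = Φ(0.377) = 0.647.

power ≈ 0.65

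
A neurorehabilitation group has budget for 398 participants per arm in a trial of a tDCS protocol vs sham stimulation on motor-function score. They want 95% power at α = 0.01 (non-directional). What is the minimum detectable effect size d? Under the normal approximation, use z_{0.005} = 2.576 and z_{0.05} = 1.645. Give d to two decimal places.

For two independent groups of n = 398 each: d_min = (z_{α/2} + z_β)·√(2/n).
z-sum = 2.576 + 1.645 = 4.221.
d_min = 4.221 × √(2/398) = 4.221 × 0.0709 = 0.299.

d_min ≈ 0.30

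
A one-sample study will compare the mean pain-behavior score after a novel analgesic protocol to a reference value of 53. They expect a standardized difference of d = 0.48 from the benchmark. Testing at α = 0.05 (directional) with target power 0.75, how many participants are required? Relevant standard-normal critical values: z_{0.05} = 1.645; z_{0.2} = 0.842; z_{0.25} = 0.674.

For a one-sample test: n = ((z_{α} + z_β) / d)².
z_{α} + z_β = 1.645 + 0.674 = 2.319.
n = (2.319 / 0.48)² = 4.831² = 23.34.
Round up.

n = 24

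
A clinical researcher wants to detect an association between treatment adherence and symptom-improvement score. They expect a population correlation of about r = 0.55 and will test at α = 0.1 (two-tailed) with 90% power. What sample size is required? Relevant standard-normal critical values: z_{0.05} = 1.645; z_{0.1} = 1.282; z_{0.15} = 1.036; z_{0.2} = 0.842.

n = 26

Fisher's z: C = ½·ln((1+r)/(1−r)) = ½·ln(3.4444) = 0.6184.
n = ((z_{α/2} + z_β)/C)² + 3.
(1.645 + 1.282) / 0.6184 = 2.927 / 0.6184 = 4.733.
n = 4.733² + 3 = 22.40 + 3 = 25.4.
Round up.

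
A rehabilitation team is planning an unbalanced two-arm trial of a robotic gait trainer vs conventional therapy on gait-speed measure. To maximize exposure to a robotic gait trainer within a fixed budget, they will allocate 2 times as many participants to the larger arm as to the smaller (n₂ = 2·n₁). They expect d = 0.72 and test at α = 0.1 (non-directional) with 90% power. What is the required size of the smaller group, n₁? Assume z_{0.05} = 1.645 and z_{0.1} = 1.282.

n₁ = 25

With allocation ratio k = n₂/n₁ = 2, Var(x̄₁−x̄₂) = σ²(1/n₁ + 1/(k·n₁)) = σ²·(k+1)/(k·n₁).
So n₁ = (1 + 1/k)·((z_{α/2} + z_β)/d)² = 1.500 × (2.927/0.72)².
n₁ = 1.500 × 16.53 = 24.8.
Round up: n₁ = 25, giving n₂ = 2 × 25 = 50.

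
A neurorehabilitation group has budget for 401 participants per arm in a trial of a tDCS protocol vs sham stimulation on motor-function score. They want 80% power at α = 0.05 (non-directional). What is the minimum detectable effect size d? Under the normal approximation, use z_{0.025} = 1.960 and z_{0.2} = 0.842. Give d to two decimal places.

d_min ≈ 0.20

For two independent groups of n = 401 each: d_min = (z_{α/2} + z_β)·√(2/n).
z-sum = 1.960 + 0.842 = 2.802.
d_min = 2.802 × √(2/401) = 2.802 × 0.0706 = 0.198.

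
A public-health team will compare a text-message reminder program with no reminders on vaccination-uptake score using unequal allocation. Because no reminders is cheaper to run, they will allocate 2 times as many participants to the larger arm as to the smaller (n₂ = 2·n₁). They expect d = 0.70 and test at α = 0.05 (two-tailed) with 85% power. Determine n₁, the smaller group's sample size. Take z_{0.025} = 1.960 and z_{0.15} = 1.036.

n₁ = 28

With allocation ratio k = n₂/n₁ = 2, Var(x̄₁−x̄₂) = σ²(1/n₁ + 1/(k·n₁)) = σ²·(k+1)/(k·n₁).
So n₁ = (1 + 1/k)·((z_{α/2} + z_β)/d)² = 1.500 × (2.996/0.70)².
n₁ = 1.500 × 18.32 = 27.5.
Round up: n₁ = 28, giving n₂ = 2 × 28 = 56.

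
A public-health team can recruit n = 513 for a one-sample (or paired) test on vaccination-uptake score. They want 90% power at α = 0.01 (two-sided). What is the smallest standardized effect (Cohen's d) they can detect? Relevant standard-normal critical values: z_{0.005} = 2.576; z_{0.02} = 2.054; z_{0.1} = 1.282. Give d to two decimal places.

d_min ≈ 0.17

For a single sample (or paired design) of n = 513: d_min = (z_{α/2} + z_β)/√n.
z-sum = 2.576 + 1.282 = 3.858.
d_min = 3.858 / √513 = 3.858 / 22.650 = 0.170.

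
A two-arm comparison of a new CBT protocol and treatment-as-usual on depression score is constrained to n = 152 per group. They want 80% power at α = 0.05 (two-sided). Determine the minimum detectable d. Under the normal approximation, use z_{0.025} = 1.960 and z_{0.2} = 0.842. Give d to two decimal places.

For two independent groups of n = 152 each: d_min = (z_{α/2} + z_β)·√(2/n).
z-sum = 1.960 + 0.842 = 2.802.
d_min = 2.802 × √(2/152) = 2.802 × 0.1147 = 0.321.

d_min ≈ 0.32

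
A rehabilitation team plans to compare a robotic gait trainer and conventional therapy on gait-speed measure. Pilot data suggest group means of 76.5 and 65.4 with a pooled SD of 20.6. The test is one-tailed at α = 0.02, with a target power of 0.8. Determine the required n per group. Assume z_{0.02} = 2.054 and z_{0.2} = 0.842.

n = 58 per group

Cohen's d = |M₁ − M₂| / SD_pooled = |76.5 − 65.4| / 20.6 = 11.1 / 20.6 = 0.539.
For two independent groups with equal n: n = 2·((z_{α} + z_β) / d)².
z_{α} + z_β = 2.054 + 0.842 = 2.896.
n = 2 × (2.896 / 0.539)² = 2 × 5.373² = 2 × 28.87 = 57.7.
Round up to the next whole participant.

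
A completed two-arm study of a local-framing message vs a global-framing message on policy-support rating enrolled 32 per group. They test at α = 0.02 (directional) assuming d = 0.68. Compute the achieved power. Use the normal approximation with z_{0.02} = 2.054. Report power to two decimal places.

For two equal groups, power = Φ(d·√(n/2) − z_{α}).
d·√(n/2) = 0.68 × √(32/2) = 0.68 × 4.000 = 2.720.
z_β = 2.720 − 2.054 = 0.666.
Power = Φ(0.666) = 0.747.

power ≈ 0.75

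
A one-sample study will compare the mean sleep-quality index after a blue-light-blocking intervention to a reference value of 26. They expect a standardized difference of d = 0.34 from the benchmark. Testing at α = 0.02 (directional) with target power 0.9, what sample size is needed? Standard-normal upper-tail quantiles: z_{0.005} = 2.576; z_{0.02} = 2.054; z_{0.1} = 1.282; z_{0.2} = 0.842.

For a one-sample test: n = ((z_{α} + z_β) / d)².
z_{α} + z_β = 2.054 + 1.282 = 3.336.
n = (3.336 / 0.34)² = 9.812² = 96.27.
Round up.

n = 97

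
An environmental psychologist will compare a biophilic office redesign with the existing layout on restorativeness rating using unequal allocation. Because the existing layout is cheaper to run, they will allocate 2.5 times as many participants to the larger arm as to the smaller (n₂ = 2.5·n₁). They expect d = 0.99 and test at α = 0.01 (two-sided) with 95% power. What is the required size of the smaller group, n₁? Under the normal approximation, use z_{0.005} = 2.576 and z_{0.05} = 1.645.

With allocation ratio k = n₂/n₁ = 2.5, Var(x̄₁−x̄₂) = σ²(1/n₁ + 1/(k·n₁)) = σ²·(k+1)/(k·n₁).
So n₁ = (1 + 1/k)·((z_{α/2} + z_β)/d)² = 1.400 × (4.221/0.99)².
n₁ = 1.400 × 18.18 = 25.5.
Round up: n₁ = 26, giving n₂ = 2.5 × 26 = 65.

n₁ = 26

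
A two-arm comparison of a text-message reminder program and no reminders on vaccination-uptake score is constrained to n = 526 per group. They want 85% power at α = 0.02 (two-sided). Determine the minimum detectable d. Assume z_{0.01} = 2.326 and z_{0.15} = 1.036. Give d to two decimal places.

d_min ≈ 0.21

For two independent groups of n = 526 each: d_min = (z_{α/2} + z_β)·√(2/n).
z-sum = 2.326 + 1.036 = 3.362.
d_min = 3.362 × √(2/526) = 3.362 × 0.0617 = 0.207.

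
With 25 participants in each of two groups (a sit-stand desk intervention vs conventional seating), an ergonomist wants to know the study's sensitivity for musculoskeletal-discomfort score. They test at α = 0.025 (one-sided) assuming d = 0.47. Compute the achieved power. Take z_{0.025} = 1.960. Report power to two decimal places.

For two equal groups, power = Φ(d·√(n/2) − z_{α}).
d·√(n/2) = 0.47 × √(25/2) = 0.47 × 3.536 = 1.662.
z_β = 1.662 − 1.960 = -0.298.
Power = Φ(-0.298) = 0.383.

power ≈ 0.38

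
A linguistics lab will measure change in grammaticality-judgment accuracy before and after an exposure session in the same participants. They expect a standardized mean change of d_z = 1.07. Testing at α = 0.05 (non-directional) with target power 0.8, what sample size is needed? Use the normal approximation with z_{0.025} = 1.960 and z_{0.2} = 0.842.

For a paired (one-sample on differences) test: n = ((z_{α/2} + z_β) / d)².
z_{α/2} + z_β = 1.960 + 0.842 = 2.802.
n = (2.802 / 1.07)² = 2.619² = 6.86.
Round up.

n = 7 pairs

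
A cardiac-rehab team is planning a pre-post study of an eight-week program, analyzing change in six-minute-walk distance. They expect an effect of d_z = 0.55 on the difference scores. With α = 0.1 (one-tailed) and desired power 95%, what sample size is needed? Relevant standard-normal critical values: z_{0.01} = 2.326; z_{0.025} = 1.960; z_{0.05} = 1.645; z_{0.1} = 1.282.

n = 29 pairs

For a paired (one-sample on differences) test: n = ((z_{α} + z_β) / d)².
z_{α} + z_β = 1.282 + 1.645 = 2.927.
n = (2.927 / 0.55)² = 5.322² = 28.32.
Round up.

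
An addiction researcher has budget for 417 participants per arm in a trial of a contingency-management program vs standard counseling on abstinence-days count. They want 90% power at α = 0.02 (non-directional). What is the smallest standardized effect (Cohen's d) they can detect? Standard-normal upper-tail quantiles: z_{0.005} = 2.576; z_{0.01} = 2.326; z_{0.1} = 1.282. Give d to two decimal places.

d_min ≈ 0.25

For two independent groups of n = 417 each: d_min = (z_{α/2} + z_β)·√(2/n).
z-sum = 2.326 + 1.282 = 3.608.
d_min = 3.608 × √(2/417) = 3.608 × 0.0693 = 0.250.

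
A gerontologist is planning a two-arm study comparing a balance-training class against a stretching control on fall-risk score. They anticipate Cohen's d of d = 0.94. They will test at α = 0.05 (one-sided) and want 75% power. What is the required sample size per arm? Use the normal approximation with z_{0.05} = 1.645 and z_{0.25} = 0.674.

n = 13 per group

For two independent groups with equal n: n = 2·((z_{α} + z_β) / d)².
z_{α} + z_β = 1.645 + 0.674 = 2.319.
n = 2 × (2.319 / 0.94)² = 2 × 2.467² = 2 × 6.09 = 12.2.
Round up to the next whole participant.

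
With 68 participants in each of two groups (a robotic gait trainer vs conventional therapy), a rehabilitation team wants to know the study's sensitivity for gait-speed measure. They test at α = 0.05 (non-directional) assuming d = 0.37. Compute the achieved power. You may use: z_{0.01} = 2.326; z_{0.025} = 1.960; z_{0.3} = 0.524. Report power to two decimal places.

For two equal groups, power = Φ(d·√(n/2) − z_{α/2}).
d·√(n/2) = 0.37 × √(68/2) = 0.37 × 5.831 = 2.157.
z_β = 2.157 − 1.960 = 0.197.
Power = Φ(0.197) = 0.578.

power ≈ 0.58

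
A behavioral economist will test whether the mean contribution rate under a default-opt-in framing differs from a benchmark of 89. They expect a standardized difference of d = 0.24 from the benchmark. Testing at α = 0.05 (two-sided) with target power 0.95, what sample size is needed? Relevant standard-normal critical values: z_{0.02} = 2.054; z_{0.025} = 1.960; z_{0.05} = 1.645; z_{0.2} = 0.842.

n = 226

For a one-sample test: n = ((z_{α/2} + z_β) / d)².
z_{α/2} + z_β = 1.960 + 1.645 = 3.605.
n = (3.605 / 0.24)² = 15.021² = 225.63.
Round up.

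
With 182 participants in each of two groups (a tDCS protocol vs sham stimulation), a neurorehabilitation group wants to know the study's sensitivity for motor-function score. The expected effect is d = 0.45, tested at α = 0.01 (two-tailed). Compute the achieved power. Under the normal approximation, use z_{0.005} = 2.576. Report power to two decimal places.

For two equal groups, power = Φ(d·√(n/2) − z_{α/2}).
d·√(n/2) = 0.45 × √(182/2) = 0.45 × 9.539 = 4.293.
z_β = 4.293 − 2.576 = 1.717.
Power = Φ(1.717) = 0.957.

power ≈ 0.96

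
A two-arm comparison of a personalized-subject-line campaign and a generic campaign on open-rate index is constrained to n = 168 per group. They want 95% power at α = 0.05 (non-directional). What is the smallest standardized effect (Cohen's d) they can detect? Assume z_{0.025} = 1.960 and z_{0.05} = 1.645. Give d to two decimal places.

d_min ≈ 0.39

For two independent groups of n = 168 each: d_min = (z_{α/2} + z_β)·√(2/n).
z-sum = 1.960 + 1.645 = 3.605.
d_min = 3.605 × √(2/168) = 3.605 × 0.1091 = 0.393.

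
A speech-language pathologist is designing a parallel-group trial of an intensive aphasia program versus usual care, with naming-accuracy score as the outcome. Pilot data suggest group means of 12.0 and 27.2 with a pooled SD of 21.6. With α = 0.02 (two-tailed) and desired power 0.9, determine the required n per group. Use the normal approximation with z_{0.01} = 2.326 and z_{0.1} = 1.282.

n = 53 per group

Cohen's d = |M₁ − M₂| / SD_pooled = |12.0 − 27.2| / 21.6 = 15.2 / 21.6 = 0.704.
For two independent groups with equal n: n = 2·((z_{α/2} + z_β) / d)².
z_{α/2} + z_β = 2.326 + 1.282 = 3.608.
n = 2 × (3.608 / 0.704)² = 2 × 5.125² = 2 × 26.27 = 52.5.
Round up to the next whole participant.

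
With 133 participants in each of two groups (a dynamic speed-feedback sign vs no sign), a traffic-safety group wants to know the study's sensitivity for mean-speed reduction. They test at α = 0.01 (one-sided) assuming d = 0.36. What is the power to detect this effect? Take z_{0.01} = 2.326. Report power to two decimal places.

For two equal groups, power = Φ(d·√(n/2) − z_{α}).
d·√(n/2) = 0.36 × √(133/2) = 0.36 × 8.155 = 2.936.
z_β = 2.936 − 2.326 = 0.610.
Power = Φ(0.610) = 0.729.

power ≈ 0.73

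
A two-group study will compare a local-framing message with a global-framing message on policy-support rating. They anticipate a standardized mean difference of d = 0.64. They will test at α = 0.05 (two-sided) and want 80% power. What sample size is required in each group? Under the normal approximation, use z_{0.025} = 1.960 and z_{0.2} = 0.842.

For two independent groups with equal n: n = 2·((z_{α/2} + z_β) / d)².
z_{α/2} + z_β = 1.960 + 0.842 = 2.802.
n = 2 × (2.802 / 0.64)² = 2 × 4.378² = 2 × 19.17 = 38.3.
Round up to the next whole participant.

n = 39 per group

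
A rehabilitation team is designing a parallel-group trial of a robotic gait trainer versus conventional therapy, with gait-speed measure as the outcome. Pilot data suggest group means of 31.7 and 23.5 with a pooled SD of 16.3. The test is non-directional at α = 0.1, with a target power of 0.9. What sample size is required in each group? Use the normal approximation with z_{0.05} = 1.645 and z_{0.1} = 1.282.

Cohen's d = |M₁ − M₂| / SD_pooled = |31.7 − 23.5| / 16.3 = 8.2 / 16.3 = 0.503.
For two independent groups with equal n: n = 2·((z_{α/2} + z_β) / d)².
z_{α/2} + z_β = 1.645 + 1.282 = 2.927.
n = 2 × (2.927 / 0.503)² = 2 × 5.819² = 2 × 33.86 = 67.7.
Round up to the next whole participant.

n = 68 per group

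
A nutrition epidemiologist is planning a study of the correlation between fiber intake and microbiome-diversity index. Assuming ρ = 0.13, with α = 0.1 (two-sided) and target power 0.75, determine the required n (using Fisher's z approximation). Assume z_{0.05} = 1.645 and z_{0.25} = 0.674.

Fisher's z: C = ½·ln((1+r)/(1−r)) = ½·ln(1.2989) = 0.1307.
n = ((z_{α/2} + z_β)/C)² + 3.
(1.645 + 0.674) / 0.1307 = 2.319 / 0.1307 = 17.743.
n = 17.743² + 3 = 314.81 + 3 = 317.8.
Round up.

n = 318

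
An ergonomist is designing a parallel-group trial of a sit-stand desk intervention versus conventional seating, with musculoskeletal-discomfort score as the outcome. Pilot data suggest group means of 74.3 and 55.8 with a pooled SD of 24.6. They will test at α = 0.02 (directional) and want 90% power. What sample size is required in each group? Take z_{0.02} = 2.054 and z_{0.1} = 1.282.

Cohen's d = |M₁ − M₂| / SD_pooled = |74.3 − 55.8| / 24.6 = 18.5 / 24.6 = 0.752.
For two independent groups with equal n: n = 2·((z_{α} + z_β) / d)².
z_{α} + z_β = 2.054 + 1.282 = 3.336.
n = 2 × (3.336 / 0.752)² = 2 × 4.436² = 2 × 19.68 = 39.4.
Round up to the next whole participant.

n = 40 per group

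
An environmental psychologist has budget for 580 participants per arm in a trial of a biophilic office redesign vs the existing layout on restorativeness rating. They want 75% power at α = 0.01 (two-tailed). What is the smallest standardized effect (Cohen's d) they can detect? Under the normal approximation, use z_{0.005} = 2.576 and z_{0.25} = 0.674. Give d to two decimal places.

For two independent groups of n = 580 each: d_min = (z_{α/2} + z_β)·√(2/n).
z-sum = 2.576 + 0.674 = 3.250.
d_min = 3.250 × √(2/580) = 3.250 × 0.0587 = 0.191.

d_min ≈ 0.19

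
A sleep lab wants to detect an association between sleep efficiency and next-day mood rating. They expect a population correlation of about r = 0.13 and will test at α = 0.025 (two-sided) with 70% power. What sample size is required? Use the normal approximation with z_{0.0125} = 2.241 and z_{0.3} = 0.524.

Fisher's z: C = ½·ln((1+r)/(1−r)) = ½·ln(1.2989) = 0.1307.
n = ((z_{α/2} + z_β)/C)² + 3.
(2.241 + 0.524) / 0.1307 = 2.765 / 0.1307 = 21.155.
n = 21.155² + 3 = 447.55 + 3 = 450.5.
Round up.

n = 451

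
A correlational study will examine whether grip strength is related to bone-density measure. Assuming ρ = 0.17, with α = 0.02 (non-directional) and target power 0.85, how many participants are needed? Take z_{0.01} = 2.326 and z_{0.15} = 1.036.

n = 387

Fisher's z: C = ½·ln((1+r)/(1−r)) = ½·ln(1.4096) = 0.1717.
n = ((z_{α/2} + z_β)/C)² + 3.
(2.326 + 1.036) / 0.1717 = 3.362 / 0.1717 = 19.581.
n = 19.581² + 3 = 383.40 + 3 = 386.4.
Round up.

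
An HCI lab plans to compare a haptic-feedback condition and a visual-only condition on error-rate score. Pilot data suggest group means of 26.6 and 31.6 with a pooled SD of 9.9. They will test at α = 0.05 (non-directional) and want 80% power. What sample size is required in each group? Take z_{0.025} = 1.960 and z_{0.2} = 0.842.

Cohen's d = |M₁ − M₂| / SD_pooled = |26.6 − 31.6| / 9.9 = 5.0 / 9.9 = 0.505.
For two independent groups with equal n: n = 2·((z_{α/2} + z_β) / d)².
z_{α/2} + z_β = 1.960 + 0.842 = 2.802.
n = 2 × (2.802 / 0.505)² = 2 × 5.549² = 2 × 30.79 = 61.6.
Round up to the next whole participant.

n = 62 per group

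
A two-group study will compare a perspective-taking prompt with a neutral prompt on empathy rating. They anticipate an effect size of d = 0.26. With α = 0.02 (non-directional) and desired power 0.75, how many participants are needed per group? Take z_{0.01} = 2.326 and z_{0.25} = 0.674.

n = 267 per group

For two independent groups with equal n: n = 2·((z_{α/2} + z_β) / d)².
z_{α/2} + z_β = 2.326 + 0.674 = 3.000.
n = 2 × (3.000 / 0.26)² = 2 × 11.538² = 2 × 133.14 = 266.3.
Round up to the next whole participant.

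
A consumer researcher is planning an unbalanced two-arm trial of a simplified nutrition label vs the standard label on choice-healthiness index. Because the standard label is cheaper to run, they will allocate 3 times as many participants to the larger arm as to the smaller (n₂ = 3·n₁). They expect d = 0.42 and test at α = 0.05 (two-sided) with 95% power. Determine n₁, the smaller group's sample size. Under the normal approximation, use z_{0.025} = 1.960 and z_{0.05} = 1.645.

n₁ = 99

With allocation ratio k = n₂/n₁ = 3, Var(x̄₁−x̄₂) = σ²(1/n₁ + 1/(k·n₁)) = σ²·(k+1)/(k·n₁).
So n₁ = (1 + 1/k)·((z_{α/2} + z_β)/d)² = 1.333 × (3.605/0.42)².
n₁ = 1.333 × 73.67 = 98.2.
Round up: n₁ = 99, giving n₂ = 3 × 99 = 297.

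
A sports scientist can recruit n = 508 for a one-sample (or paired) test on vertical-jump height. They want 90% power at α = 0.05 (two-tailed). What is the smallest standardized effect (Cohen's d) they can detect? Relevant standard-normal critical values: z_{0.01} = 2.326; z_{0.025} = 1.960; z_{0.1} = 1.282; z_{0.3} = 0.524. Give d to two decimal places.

d_min ≈ 0.14

For a single sample (or paired design) of n = 508: d_min = (z_{α/2} + z_β)/√n.
z-sum = 1.960 + 1.282 = 3.242.
d_min = 3.242 / √508 = 3.242 / 22.539 = 0.144.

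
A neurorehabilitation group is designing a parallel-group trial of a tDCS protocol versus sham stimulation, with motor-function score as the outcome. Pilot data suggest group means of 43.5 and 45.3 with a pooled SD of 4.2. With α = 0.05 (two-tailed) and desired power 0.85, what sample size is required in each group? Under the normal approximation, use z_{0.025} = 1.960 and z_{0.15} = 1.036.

n = 98 per group

Cohen's d = |M₁ − M₂| / SD_pooled = |43.5 − 45.3| / 4.2 = 1.8 / 4.2 = 0.429.
For two independent groups with equal n: n = 2·((z_{α/2} + z_β) / d)².
z_{α/2} + z_β = 1.960 + 1.036 = 2.996.
n = 2 × (2.996 / 0.429)² = 2 × 6.984² = 2 × 48.77 = 97.5.
Round up to the next whole participant.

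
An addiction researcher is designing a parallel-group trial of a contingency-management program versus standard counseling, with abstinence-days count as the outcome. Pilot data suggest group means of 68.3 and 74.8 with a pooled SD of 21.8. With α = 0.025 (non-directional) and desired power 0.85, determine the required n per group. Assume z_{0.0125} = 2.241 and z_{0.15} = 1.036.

n = 242 per group

Cohen's d = |M₁ − M₂| / SD_pooled = |68.3 − 74.8| / 21.8 = 6.5 / 21.8 = 0.298.
For two independent groups with equal n: n = 2·((z_{α/2} + z_β) / d)².
z_{α/2} + z_β = 2.241 + 1.036 = 3.277.
n = 2 × (3.277 / 0.298)² = 2 × 10.997² = 2 × 120.93 = 241.9.
Round up to the next whole participant.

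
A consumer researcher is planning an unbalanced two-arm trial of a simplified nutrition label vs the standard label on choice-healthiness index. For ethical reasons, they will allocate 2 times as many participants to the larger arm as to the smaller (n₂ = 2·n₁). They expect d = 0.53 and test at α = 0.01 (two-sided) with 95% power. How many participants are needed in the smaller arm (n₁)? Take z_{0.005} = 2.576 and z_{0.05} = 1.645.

With allocation ratio k = n₂/n₁ = 2, Var(x̄₁−x̄₂) = σ²(1/n₁ + 1/(k·n₁)) = σ²·(k+1)/(k·n₁).
So n₁ = (1 + 1/k)·((z_{α/2} + z_β)/d)² = 1.500 × (4.221/0.53)².
n₁ = 1.500 × 63.43 = 95.1.
Round up: n₁ = 96, giving n₂ = 2 × 96 = 192.

n₁ = 96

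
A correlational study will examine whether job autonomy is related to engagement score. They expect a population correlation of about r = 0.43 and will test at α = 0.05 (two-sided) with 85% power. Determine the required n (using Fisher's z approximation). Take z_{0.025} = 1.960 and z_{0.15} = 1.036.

Fisher's z: C = ½·ln((1+r)/(1−r)) = ½·ln(2.5088) = 0.4599.
n = ((z_{α/2} + z_β)/C)² + 3.
(1.960 + 1.036) / 0.4599 = 2.996 / 0.4599 = 6.514.
n = 6.514² + 3 = 42.44 + 3 = 45.4.
Round up.

n = 46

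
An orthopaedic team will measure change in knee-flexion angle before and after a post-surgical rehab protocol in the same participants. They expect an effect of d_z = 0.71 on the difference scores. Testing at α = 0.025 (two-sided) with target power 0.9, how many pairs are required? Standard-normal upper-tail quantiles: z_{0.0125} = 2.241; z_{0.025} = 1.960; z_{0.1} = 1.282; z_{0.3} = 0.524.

n = 25 pairs

For a paired (one-sample on differences) test: n = ((z_{α/2} + z_β) / d)².
z_{α/2} + z_β = 2.241 + 1.282 = 3.523.
n = (3.523 / 0.71)² = 4.962² = 24.62.
Round up.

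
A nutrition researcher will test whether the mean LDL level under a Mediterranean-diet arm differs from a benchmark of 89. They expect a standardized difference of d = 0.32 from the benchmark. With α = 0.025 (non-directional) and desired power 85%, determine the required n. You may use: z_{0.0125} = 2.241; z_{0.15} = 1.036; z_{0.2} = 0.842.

For a one-sample test: n = ((z_{α/2} + z_β) / d)².
z_{α/2} + z_β = 2.241 + 1.036 = 3.277.
n = (3.277 / 0.32)² = 10.241² = 104.87.
Round up.

n = 105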